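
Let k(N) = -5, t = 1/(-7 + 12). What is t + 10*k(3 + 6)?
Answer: -249/5 ≈ -49.800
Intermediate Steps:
t = ⅕ (t = 1/5 = ⅕ ≈ 0.20000)
t + 10*k(3 + 6) = ⅕ + 10*(-5) = ⅕ - 50 = -249/5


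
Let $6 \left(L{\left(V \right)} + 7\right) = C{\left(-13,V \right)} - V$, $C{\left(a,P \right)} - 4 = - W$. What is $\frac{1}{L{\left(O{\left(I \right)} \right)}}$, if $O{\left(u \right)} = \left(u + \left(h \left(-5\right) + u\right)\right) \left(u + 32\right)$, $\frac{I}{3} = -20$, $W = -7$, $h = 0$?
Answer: $- \frac{6}{3391} \approx -0.0017694$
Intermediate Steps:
$I = -60$ ($I = 3 \left(-20\right) = -60$)
$C{\left(a,P \right)} = 11$ ($C{\left(a,P \right)} = 4 - -7 = 4 + 7 = 11$)
$O{\left(u \right)} = 2 u \left(32 + u\right)$ ($O{\left(u \right)} = \left(u + \left(0 \left(-5\right) + u\right)\right) \left(u + 32\right) = \left(u + \left(0 + u\right)\right) \left(32 + u\right) = \left(u + u\right) \left(32 + u\right) = 2 u \left(32 + u\right)$)
$L{\left(V \right)} = - \frac{31}{6} - \frac{V}{6}$ ($L{\left(V \right)} = -7 + \frac{11 - V}{6} = -7 - \left(- \frac{11}{6} + \frac{V}{6}\right) = - \frac{31}{6} - \frac{V}{6}$)
$\frac{1}{L{\left(O{\left(I \right)} \right)}} = \frac{1}{- \frac{31}{6} - \frac{2 \left(-60\right) \left(32 - 60\right)}{6}} = \frac{1}{- \frac{31}{6} - \frac{2 \left(-60\right) \left(-28\right)}{6}} = \frac{1}{- \frac{31}{6} - 560} = \frac{1}{- \frac{3391}{6}} = - \frac{6}{3391}$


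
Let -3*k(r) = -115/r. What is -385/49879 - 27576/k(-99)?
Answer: 408512557013/5736085 ≈ 71218.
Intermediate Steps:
k(r) = 115/(3*r) (k(r) = -(-115)/(3*r) = 115/(3*r))
-385/49879 - 27576/k(-99) = -385/49879 - 27576/((115/3)/(-99)) = -385*1/49879 - 27576/((115/3)*(-1/99)) = -385/49879 - 27576/(-115/297) = -385/49879 - 27576*(-297/115) = -385/49879 + 8190072/115 = 408512557013/5736085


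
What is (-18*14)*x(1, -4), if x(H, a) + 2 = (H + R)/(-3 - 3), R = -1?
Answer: 504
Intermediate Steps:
x(H, a) = -11/6 - H/6 (x(H, a) = -2 + (H - 1)/(-3 - 3) = -2 + (-1 + H)/(-6) = -2 + (-1 + H)*(-⅙) = -2 + (⅙ - H/6) = -11/6 - H/6)
(-18*14)*x(1, -4) = (-18*14)*(-11/6 - ⅙*1) = -252*(-11/6 - ⅙) = -252*(-2) = 504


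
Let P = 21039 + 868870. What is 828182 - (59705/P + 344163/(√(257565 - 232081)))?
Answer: 737006555733/889909 - 344163*√6371/12742 ≈ 8.2603e+5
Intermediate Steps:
P = 889909
828182 - (59705/P + 344163/(√(257565 - 232081))) = 828182 - (59705/889909 + 344163/(√(257565 - 232081))) = 828182 - (59705*(1/889909) + 344163/(√25484)) = 828182 - (59705/889909 + 344163/((2*√6371))) = 828182 - (59705/889909 + 344163*(√6371/12742)) = 828182 - (59705/889909 + 344163*√6371/12742) = 828182 + (-59705/889909 - 344163*√6371/12742) = 737006555733/889909 - 344163*√6371/12742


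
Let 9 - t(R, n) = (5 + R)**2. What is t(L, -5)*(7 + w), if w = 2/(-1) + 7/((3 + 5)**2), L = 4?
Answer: -2943/8 ≈ -367.88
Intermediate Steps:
t(R, n) = 9 - (5 + R)**2
w = -121/64 (w = 2*(-1) + 7/(8**2) = -2 + 7/64 = -121/64 ≈ -1.8906)
t(L, -5)*(7 + w) = (9 - (5 + 4)**2)*(7 - 121/64) = (9 - 1*9**2)*(327/64) = (9 - 1*81)*(327/64) = (9 - 81)*(327/64) = -72*327/64 = -2943/8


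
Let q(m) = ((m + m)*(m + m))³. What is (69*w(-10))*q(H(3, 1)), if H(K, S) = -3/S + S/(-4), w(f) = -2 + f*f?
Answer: 16319441229/32 ≈ 5.0998e+8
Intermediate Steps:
w(f) = -2 + f²
H(K, S) = -3/S - S/4 (H(K, S) = -3/S + S*(-¼) = -3/S - S/4)
q(m) = 64*m⁶ (q(m) = ((2*m)*(2*m))³ = (4*m²)³ = 64*m⁶)
(69*w(-10))*q(H(3, 1)) = (69*(-2 + (-10)²))*(64*(-3/1 - ¼*1)⁶) = (69*(-2 + 100))*(64*(-3*1 - ¼)⁶) = (69*98)*(64*(-3 - ¼)⁶) = 6762*(64*(-13/4)⁶) = 6762*(64*(4826809/4096)) = 6762*(4826809/64) = 16319441229/32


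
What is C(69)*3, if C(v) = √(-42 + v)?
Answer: 9*√3 ≈ 15.588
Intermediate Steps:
C(69)*3 = √(-42 + 69)*3 = √27*3 = (3*√3)*3 = 9*√3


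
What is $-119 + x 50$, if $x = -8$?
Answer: $-519$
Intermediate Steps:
$-119 + x 50 = -119 - 400 = -519$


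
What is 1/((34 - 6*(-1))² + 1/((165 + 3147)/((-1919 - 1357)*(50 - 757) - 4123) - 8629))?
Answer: 19950322349/31920513446391 ≈ 0.00062500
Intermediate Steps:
1/((34 - 6*(-1))² + 1/((165 + 3147)/((-1919 - 1357)*(50 - 757) - 4123) - 8629)) = 1/((34 + 6)² + 1/(3312/(-3276*(-707) - 4123) - 8629)) = 1/(40² + 1/(3312/(2316132 - 4123) - 8629)) = 1/(1600 + 1/(3312/2312009 - 8629)) = 1/(1600 + 1/(-19950322349/2312009)) = 1/(1600 - 2312009/19950322349) = 1/(31920513446391/19950322349) = 19950322349/31920513446391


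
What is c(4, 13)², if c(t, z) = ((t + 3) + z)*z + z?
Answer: 74529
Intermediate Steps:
c(t, z) = z + z*(3 + t + z) (c(t, z) = ((3 + t) + z)*z + z = (3 + t + z)*z + z = z*(3 + t + z) + z = z + z*(3 + t + z))
c(4, 13)² = (13*(4 + 4 + 13))² = (13*21)² = 273² = 74529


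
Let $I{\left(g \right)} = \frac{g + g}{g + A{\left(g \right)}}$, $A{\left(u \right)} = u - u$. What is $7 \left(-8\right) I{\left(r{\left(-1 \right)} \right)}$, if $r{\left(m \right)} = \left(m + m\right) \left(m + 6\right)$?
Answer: $-112$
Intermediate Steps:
$r{\left(m \right)} = 2 m \left(6 + m\right)$
$A{\left(u \right)} = 0$
$I{\left(g \right)} = 2$ ($I{\left(g \right)} = \frac{g + g}{g + 0} = \frac{2 g}{g} = 2$)
$7 \left(-8\right) I{\left(r{\left(-1 \right)} \right)} = 7 \left(-8\right) 2 = \left(-56\right) 2 = -112$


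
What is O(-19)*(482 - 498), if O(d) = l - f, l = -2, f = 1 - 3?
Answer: 0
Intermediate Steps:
f = -2
O(d) = 0 (O(d) = -2 - 1*(-2) = -2 + 2 = 0)
O(-19)*(482 - 498) = 0*(482 - 498) = 0*(-16) = 0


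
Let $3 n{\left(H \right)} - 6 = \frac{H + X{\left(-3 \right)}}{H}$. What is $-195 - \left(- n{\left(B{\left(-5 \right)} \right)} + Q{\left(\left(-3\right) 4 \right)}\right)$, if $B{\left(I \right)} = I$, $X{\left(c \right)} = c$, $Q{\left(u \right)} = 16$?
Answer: $- \frac{3127}{15} \approx -208.47$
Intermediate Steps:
$n{\left(H \right)} = 2 + \frac{-3 + H}{3 H}$ ($n{\left(H \right)} = 2 + \frac{\left(H - 3\right) \frac{1}{H}}{3} = 2 + \frac{\left(-3 + H\right) \frac{1}{H}}{3} = 2 + \frac{\frac{1}{H} \left(-3 + H\right)}{3} = 2 + \frac{-3 + H}{3 H}$)
$-195 - \left(- n{\left(B{\left(-5 \right)} \right)} + Q{\left(\left(-3\right) 4 \right)}\right) = -195 + \left(\left(\frac{7}{3} - \frac{1}{-5}\right) - 16\right) = -195 + \left(\left(\frac{7}{3} - - \frac{1}{5}\right) - 16\right) = -195 + \left(\left(\frac{7}{3} + \frac{1}{5}\right) - 16\right) = -195 + \left(\frac{38}{15} - 16\right) = -195 - \frac{202}{15} = - \frac{3127}{15}$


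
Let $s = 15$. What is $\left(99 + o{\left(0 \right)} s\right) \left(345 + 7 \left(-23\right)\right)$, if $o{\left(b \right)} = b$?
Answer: $18216$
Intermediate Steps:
$\left(99 + o{\left(0 \right)} s\right) \left(345 + 7 \left(-23\right)\right) = \left(99 + 0 \cdot 15\right) \left(345 + 7 \left(-23\right)\right) = \left(99 + 0\right) \left(345 - 161\right) = 99 \cdot 184 = 18216$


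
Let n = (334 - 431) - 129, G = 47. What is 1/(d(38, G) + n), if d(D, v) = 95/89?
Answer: -89/20019 ≈ -0.0044458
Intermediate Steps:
d(D, v) = 95/89 (d(D, v) = 95*(1/89) = 95/89)
n = -226 (n = -97 - 129 = -226)
1/(d(38, G) + n) = 1/(95/89 - 226) = 1/(-20019/89) = -89/20019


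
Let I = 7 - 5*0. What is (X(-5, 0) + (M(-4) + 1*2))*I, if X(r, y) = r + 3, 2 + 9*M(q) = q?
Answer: -14/3 ≈ -4.6667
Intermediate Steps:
M(q) = -2/9 + q/9
I = 7 (I = 7 - 1*0 = 7 + 0 = 7)
X(r, y) = 3 + r
(X(-5, 0) + (M(-4) + 1*2))*I = ((3 - 5) + ((-2/9 + (1/9)*(-4)) + 1*2))*7 = (-2 + ((-2/9 - 4/9) + 2))*7 = (-2 + (-2/3 + 2))*7 = (-2 + 4/3)*7 = -2/3*7 = -14/3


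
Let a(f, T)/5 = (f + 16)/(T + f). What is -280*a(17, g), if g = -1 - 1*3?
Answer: -46200/13 ≈ -3553.8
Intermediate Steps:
g = -4 (g = -1 - 3 = -4)
a(f, T) = 5*(16 + f)/(T + f) (a(f, T) = 5*((f + 16)/(T + f)) = 5*((16 + f)/(T + f)) = 5*(16 + f)/(T + f))
-280*a(17, g) = -1400*(16 + 17)/(-4 + 17) = -1400*33/13 = -280*165/13 = -46200/13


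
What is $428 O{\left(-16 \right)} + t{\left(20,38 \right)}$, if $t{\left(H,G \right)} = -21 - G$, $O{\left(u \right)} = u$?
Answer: $-6907$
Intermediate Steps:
$428 O{\left(-16 \right)} + t{\left(20,38 \right)} = 428 \left(-16\right) - 59 = -6848 - 59 = -6907$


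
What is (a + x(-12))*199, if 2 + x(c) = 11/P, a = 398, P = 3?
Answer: 238601/3 ≈ 79534.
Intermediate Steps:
x(c) = 5/3 (x(c) = -2 + 11/3 = 5/3)
(a + x(-12))*199 = (398 + 5/3)*199 = (1199/3)*199 = 238601/3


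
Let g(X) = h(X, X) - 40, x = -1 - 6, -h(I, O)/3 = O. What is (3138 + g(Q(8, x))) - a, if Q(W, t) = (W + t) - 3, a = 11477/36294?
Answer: 4897613/1578 ≈ 3103.7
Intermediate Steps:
a = 499/1578 (a = 11477*(1/36294) = 499/1578 ≈ 0.31622)
h(I, O) = -3*O
x = -7
Q(W, t) = -3 + W + t
g(X) = -40 - 3*X (g(X) = -3*X - 40 = -40 - 3*X)
(3138 + g(Q(8, x))) - a = (3138 + (-40 - 3*(-3 + 8 - 7))) - 1*499/1578 = (3138 + (-40 - 3*(-2))) - 499/1578 = (3138 + (-40 + 6)) - 499/1578 = (3138 - 34) - 499/1578 = 3104 - 499/1578 = 4897613/1578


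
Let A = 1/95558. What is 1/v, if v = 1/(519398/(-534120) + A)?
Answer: -12408024991/12759859740 ≈ -0.97243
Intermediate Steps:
A = 1/95558 ≈ 1.0465e-5
v = -12759859740/12408024991 (v = 1/(519398/(-534120) + 1/95558) = 1/(519398*(-1/534120) + 1/95558) = 1/(-259699/267060 + 1/95558) = 1/(-12408024991/12759859740) = -12759859740/12408024991 ≈ -1.0284)
1/v = 1/(-12759859740/12408024991) = -12408024991/12759859740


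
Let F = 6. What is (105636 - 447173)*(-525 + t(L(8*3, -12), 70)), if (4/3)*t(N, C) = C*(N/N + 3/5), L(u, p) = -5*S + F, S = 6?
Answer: 150617817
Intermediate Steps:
L(u, p) = -24 (L(u, p) = -5*6 + 6 = -30 + 6 = -24)
t(N, C) = 6*C/5 (t(N, C) = 3*(C*(N/N + 3/5))/4 = 3*(C*(1 + 3*(⅕)))/4 = 3*(C*(1 + ⅗))/4 = 3*(C*(8/5))/4 = 3*(8*C/5)/4 = 6*C/5)
(105636 - 447173)*(-525 + t(L(8*3, -12), 70)) = (105636 - 447173)*(-525 + (6/5)*70) = -341537*(-525 + 84) = -341537*(-441) = 150617817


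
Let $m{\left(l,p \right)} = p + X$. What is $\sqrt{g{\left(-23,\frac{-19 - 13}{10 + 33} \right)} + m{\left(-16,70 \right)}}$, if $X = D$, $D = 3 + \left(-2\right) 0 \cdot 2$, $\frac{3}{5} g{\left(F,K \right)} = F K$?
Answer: $\frac{\sqrt{1689513}}{129} \approx 10.076$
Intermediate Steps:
$g{\left(F,K \right)} = \frac{5 F K}{3}$
$D = 3$ ($D = 3 + 0 \cdot 2 = 3 + 0 = 3$)
$X = 3$
$m{\left(l,p \right)} = 3 + p$ ($m{\left(l,p \right)} = p + 3 = 3 + p$)
$\sqrt{g{\left(-23,\frac{-19 - 13}{10 + 33} \right)} + m{\left(-16,70 \right)}} = \sqrt{\frac{5}{3} \left(-23\right) \frac{-19 - 13}{10 + 33} + \left(3 + 70\right)} = \sqrt{\frac{5}{3} \left(-23\right) \left(- \frac{32}{43}\right) + 73} = \sqrt{\frac{3680}{129} + 73} = \sqrt{\frac{13097}{129}} = \frac{\sqrt{1689513}}{129}$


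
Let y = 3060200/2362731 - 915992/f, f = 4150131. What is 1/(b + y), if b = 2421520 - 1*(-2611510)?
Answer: 1089515907529/5483567418736037542 ≈ 1.9869e-7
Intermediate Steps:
b = 5033030 (b = 2421520 + 2611510 = 5033030)
y = 1170665354672/1089515907529 (y = 3060200/2362731 - 915992/4150131 = 1170665354672/1089515907529 ≈ 1.0745)
1/(b + y) = 1/(5033030 + 1170665354672/1089515907529) = 1/(5483567418736037542/1089515907529) = 1089515907529/5483567418736037542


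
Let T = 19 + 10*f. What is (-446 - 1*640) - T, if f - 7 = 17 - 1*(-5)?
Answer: -1395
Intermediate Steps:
f = 29 (f = 7 + (17 - 1*(-5)) = 7 + (17 + 5) = 7 + 22 = 29)
T = 309 (T = 19 + 10*29 = 19 + 290 = 309)
(-446 - 1*640) - T = (-446 - 1*640) - 1*309 = (-446 - 640) - 309 = -1086 - 309 = -1395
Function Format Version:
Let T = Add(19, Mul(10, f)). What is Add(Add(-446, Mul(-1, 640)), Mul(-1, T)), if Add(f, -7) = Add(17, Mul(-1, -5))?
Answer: -1395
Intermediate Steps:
f = 29 (f = Add(7, Add(17, Mul(-1, -5))) = Add(7, Add(17, 5)) = Add(7, 22) = 29)
T = 309 (T = Add(19, Mul(10, 29)) = Add(19, 290) = 309)
Add(Add(-446, Mul(-1, 640)), Mul(-1, T)) = Add(Add(-446, Mul(-1, 640)), Mul(-1, 309)) = Add(Add(-446, -640), -309) = Add(-1086, -309) = -1395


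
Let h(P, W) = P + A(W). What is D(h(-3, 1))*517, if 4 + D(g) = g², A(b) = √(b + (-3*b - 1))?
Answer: 1034 - 3102*I*√3 ≈ 1034.0 - 5372.8*I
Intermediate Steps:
A(b) = √(-1 - 2*b) (A(b) = √(b + (-1 - 3*b)) = √(-1 - 2*b))
h(P, W) = P + √(-1 - 2*W)
D(g) = -4 + g²
D(h(-3, 1))*517 = (-4 + (-3 + √(-1 - 2*1))²)*517 = (-4 + (-3 + √(-1 - 2))²)*517 = (-4 + (-3 + √(-3))²)*517 = (-4 + (-3 + I*√3)²)*517 = -2068 + 517*(-3 + I*√3)²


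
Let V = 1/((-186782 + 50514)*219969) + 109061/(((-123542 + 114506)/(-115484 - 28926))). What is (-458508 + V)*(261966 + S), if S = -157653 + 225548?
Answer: 3187734495280582556771063/7523658658692 ≈ 4.2369e+11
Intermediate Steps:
S = 67895
V = 13113529725171268219/7523658658692 (V = (1/219969)/(-136268) + 109061/((-9036/(-144410))) = -1/136268*1/219969 + 109061/((-9036*(-1/144410))) = -1/29974735692 + 109061/(4518/72205) = -1/29974735692 + 109061*(72205/4518) = -1/29974735692 + 7874749505/4518 = 13113529725171268219/7523658658692 ≈ 1.7430e+6)
(-458508 + V)*(261966 + S) = (-458508 + 13113529725171268219/7523658658692)*(261966 + 67895) = (9663872040891716683/7523658658692)*329861 = 3187734495280582556771063/7523658658692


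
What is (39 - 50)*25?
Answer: -275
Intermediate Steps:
(39 - 50)*25 = -11*25 = -275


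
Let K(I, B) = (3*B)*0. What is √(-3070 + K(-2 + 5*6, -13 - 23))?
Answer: I*√3070 ≈ 55.408*I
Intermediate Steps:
K(I, B) = 0
√(-3070 + K(-2 + 5*6, -13 - 23)) = √(-3070 + 0) = √(-3070) = I*√3070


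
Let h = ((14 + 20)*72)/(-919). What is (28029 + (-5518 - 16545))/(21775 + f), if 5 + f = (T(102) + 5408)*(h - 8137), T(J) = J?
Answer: -2741377/20598363690 ≈ -0.00013309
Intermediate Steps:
h = -2448/919 (h = (34*72)*(-1/919) = 2448*(-1/919) = -2448/919 ≈ -2.6638)
f = -41216738605/919 (f = -5 + (102 + 5408)*(-2448/919 - 8137) = -5 + 5510*(-7480351/919) = -5 - 41216734010/919 = -41216738605/919 ≈ -4.4850e+7)
(28029 + (-5518 - 16545))/(21775 + f) = (28029 + (-5518 - 16545))/(21775 - 41216738605/919) = (28029 - 22063)/(-41196727380/919) = 5966*(-919/41196727380) = -2741377/20598363690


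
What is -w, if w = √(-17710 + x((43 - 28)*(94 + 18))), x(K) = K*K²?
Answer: -√4741614290 ≈ -68859.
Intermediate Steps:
x(K) = K³
w = √4741614290 (w = √(-17710 + ((43 - 28)*(94 + 18))³) = √(-17710 + (15*112)³) = √(-17710 + 1680³) = √(-17710 + 4741632000) = √4741614290 ≈ 68859.)
-w = -√4741614290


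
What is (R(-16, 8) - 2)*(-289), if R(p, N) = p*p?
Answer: -73406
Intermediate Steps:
R(p, N) = p²
(R(-16, 8) - 2)*(-289) = ((-16)² - 2)*(-289) = (256 - 2)*(-289) = 254*(-289) = -73406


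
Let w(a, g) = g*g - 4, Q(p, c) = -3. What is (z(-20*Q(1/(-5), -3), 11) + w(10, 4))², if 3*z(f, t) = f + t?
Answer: 11449/9 ≈ 1272.1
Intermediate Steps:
w(a, g) = -4 + g² (w(a, g) = g² - 4 = -4 + g²)
z(f, t) = f/3 + t/3 (z(f, t) = (f + t)/3 = f/3 + t/3)
(z(-20*Q(1/(-5), -3), 11) + w(10, 4))² = (((-20*(-3))/3 + (⅓)*11) + (-4 + 4²))² = (((-5*(-12))/3 + 11/3) + (-4 + 16))² = (((⅓)*60 + 11/3) + 12)² = ((20 + 11/3) + 12)² = (71/3 + 12)² = (107/3)² = 11449/9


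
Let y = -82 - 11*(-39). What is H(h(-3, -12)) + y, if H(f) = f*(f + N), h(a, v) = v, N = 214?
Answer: -2077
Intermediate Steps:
H(f) = f*(214 + f) (H(f) = f*(f + 214) = f*(214 + f))
y = 347 (y = -82 + 429 = 347)
H(h(-3, -12)) + y = -12*(214 - 12) + 347 = -12*202 + 347 = -2424 + 347 = -2077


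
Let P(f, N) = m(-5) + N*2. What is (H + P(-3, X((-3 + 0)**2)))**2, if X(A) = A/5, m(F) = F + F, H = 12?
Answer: 784/25 ≈ 31.360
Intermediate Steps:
m(F) = 2*F
X(A) = A/5 (X(A) = A*(1/5) = A/5)
P(f, N) = -10 + 2*N (P(f, N) = 2*(-5) + N*2 = -10 + 2*N)
(H + P(-3, X((-3 + 0)**2)))**2 = (12 + (-10 + 2*((-3 + 0)**2/5)))**2 = (12 + (-10 + 2*((1/5)*(-3)**2)))**2 = (12 + (-10 + 2*((1/5)*9)))**2 = (12 + (-10 + 2*(9/5)))**2 = (12 + (-10 + 18/5))**2 = (12 - 32/5)**2 = (28/5)**2 = 784/25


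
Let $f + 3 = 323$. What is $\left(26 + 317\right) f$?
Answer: $109760$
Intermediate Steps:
$f = 320$ ($f = -3 + 323 = 320$)
$\left(26 + 317\right) f = \left(26 + 317\right) 320 = 343 \cdot 320 = 109760$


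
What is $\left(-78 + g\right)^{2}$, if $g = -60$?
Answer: $19044$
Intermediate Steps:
$\left(-78 + g\right)^{2} = \left(-78 - 60\right)^{2} = \left(-138\right)^{2} = 19044$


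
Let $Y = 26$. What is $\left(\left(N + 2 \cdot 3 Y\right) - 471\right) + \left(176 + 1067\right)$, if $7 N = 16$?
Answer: $\frac{6512}{7} \approx 930.29$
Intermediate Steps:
$N = \frac{16}{7}$ ($N = \frac{1}{7} \cdot 16 = \frac{16}{7} \approx 2.2857$)
$\left(\left(N + 2 \cdot 3 Y\right) - 471\right) + \left(176 + 1067\right) = \left(\left(\frac{16}{7} + 2 \cdot 3 \cdot 26\right) - 471\right) + \left(176 + 1067\right) = \left(\left(\frac{16}{7} + 6 \cdot 26\right) - 471\right) + 1243 = \left(\left(\frac{16}{7} + 156\right) - 471\right) + 1243 = \left(\frac{1108}{7} - 471\right) + 1243 = - \frac{2189}{7} + 1243 = \frac{6512}{7}$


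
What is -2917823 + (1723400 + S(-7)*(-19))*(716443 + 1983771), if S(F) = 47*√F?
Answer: 4653545889777 - 2411291102*I*√7 ≈ 4.6535e+12 - 6.3797e+9*I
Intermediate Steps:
-2917823 + (1723400 + S(-7)*(-19))*(716443 + 1983771) = -2917823 + (1723400 + (47*√(-7))*(-19))*(716443 + 1983771) = -2917823 + (1723400 + (47*(I*√7))*(-19))*2700214 = -2917823 + (1723400 + (47*I*√7)*(-19))*2700214 = -2917823 + (1723400 - 893*I*√7)*2700214 = -2917823 + (4653548807600 - 2411291102*I*√7) = 4653545889777 - 2411291102*I*√7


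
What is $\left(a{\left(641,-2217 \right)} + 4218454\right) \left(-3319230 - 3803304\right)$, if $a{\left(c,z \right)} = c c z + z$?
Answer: $6458051008185960$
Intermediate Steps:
$a{\left(c,z \right)} = z + z c^{2}$ ($a{\left(c,z \right)} = c^{2} z + z = z c^{2} + z = z + z c^{2}$)
$\left(a{\left(641,-2217 \right)} + 4218454\right) \left(-3319230 - 3803304\right) = \left(- 2217 \left(1 + 641^{2}\right) + 4218454\right) \left(-3319230 - 3803304\right) = \left(- 2217 \left(1 + 410881\right) + 4218454\right) \left(-7122534\right) = \left(\left(-2217\right) 410882 + 4218454\right) \left(-7122534\right) = \left(-910925394 + 4218454\right) \left(-7122534\right) = \left(-906706940\right) \left(-7122534\right) = 6458051008185960$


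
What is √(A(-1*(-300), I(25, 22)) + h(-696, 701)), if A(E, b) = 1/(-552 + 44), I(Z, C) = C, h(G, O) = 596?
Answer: √38451409/254 ≈ 24.413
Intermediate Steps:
A(E, b) = -1/508 (A(E, b) = 1/(-508) = -1/508)
√(A(-1*(-300), I(25, 22)) + h(-696, 701)) = √(-1/508 + 596) = √(302767/508) = √38451409/254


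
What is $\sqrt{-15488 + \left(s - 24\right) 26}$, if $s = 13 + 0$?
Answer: $i \sqrt{15774} \approx 125.59 i$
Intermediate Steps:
$s = 13$
$\sqrt{-15488 + \left(s - 24\right) 26} = \sqrt{-15488 + \left(13 - 24\right) 26} = \sqrt{-15488 - 286} = \sqrt{-15774} = i \sqrt{15774}$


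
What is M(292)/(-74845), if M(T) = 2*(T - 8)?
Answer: -568/74845 ≈ -0.0075890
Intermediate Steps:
M(T) = -16 + 2*T (M(T) = 2*(-8 + T) = -16 + 2*T)
M(292)/(-74845) = (-16 + 2*292)/(-74845) = (-16 + 584)*(-1/74845) = 568*(-1/74845) = -568/74845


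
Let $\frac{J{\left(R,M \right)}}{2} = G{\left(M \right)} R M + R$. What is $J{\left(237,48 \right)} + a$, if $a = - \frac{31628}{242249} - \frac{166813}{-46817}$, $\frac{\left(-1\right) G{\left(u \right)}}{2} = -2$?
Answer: $\frac{1037570270988067}{11341371433} \approx 91485.0$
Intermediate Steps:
$G{\left(u \right)} = 4$ ($G{\left(u \right)} = \left(-2\right) \left(-2\right) = 4$)
$J{\left(R,M \right)} = 2 R + 8 M R$ ($J{\left(R,M \right)} = 2 \left(4 R M + R\right) = 2 \left(4 M R + R\right) = 2 \left(R + 4 M R\right) = 2 R + 8 M R$)
$a = \frac{38929554361}{11341371433}$ ($a = \left(-31628\right) \frac{1}{242249} - - \frac{166813}{46817} = - \frac{31628}{242249} + \frac{166813}{46817} = \frac{38929554361}{11341371433} \approx 3.4325$)
$J{\left(237,48 \right)} + a = 2 \cdot 237 \left(1 + 4 \cdot 48\right) + \frac{38929554361}{11341371433} = 2 \cdot 237 \left(1 + 192\right) + \frac{38929554361}{11341371433} = 2 \cdot 237 \cdot 193 + \frac{38929554361}{11341371433} = 91482 + \frac{38929554361}{11341371433} = \frac{1037570270988067}{11341371433}$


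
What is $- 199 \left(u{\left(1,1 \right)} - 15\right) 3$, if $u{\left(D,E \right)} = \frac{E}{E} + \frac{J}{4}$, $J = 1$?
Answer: $\frac{32835}{4} \approx 8208.8$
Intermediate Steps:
$u{\left(D,E \right)} = \frac{5}{4}$ ($u{\left(D,E \right)} = \frac{E}{E} + 1 \cdot \frac{1}{4} = 1 + 1 \cdot \frac{1}{4} = 1 + \frac{1}{4} = \frac{5}{4}$)
$- 199 \left(u{\left(1,1 \right)} - 15\right) 3 = - 199 \left(\frac{5}{4} - 15\right) 3 = - 199 \left(\left(- \frac{55}{4}\right) 3\right) = \left(-199\right) \left(- \frac{165}{4}\right) = \frac{32835}{4}$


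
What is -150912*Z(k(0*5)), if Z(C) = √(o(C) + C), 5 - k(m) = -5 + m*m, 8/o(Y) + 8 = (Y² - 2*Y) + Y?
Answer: -452736*√1886/41 ≈ -4.7955e+5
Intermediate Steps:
o(Y) = 8/(-8 + Y² - Y) (o(Y) = 8/(-8 + ((Y² - 2*Y) + Y)) = 8/(-8 + (Y² - Y)) = 8/(-8 + Y² - Y))
k(m) = 10 - m² (k(m) = 5 - (-5 + m*m) = 5 - (-5 + m²) = 5 + (5 - m²) = 10 - m²)
Z(C) = √(C + 8/(-8 + C² - C)) (Z(C) = √(8/(-8 + C² - C) + C) = √(C + 8/(-8 + C² - C)))
-150912*Z(k(0*5)) = -150912*√(-1/(8 + (10 - (0*5)²) - (10 - (0*5)²)²))*√(8 - (10 - (0*5)²)*(8 + (10 - (0*5)²) - (10 - (0*5)²)²)) = -150912*√(-1/(8 + (10 - 1*0²) - (10 - 1*0²)²))*√(8 - (10 - 1*0²)*(8 + (10 - 1*0²) - (10 - 1*0²)²)) = -150912*√(-1/(8 + (10 - 1*0) - (10 - 1*0)²))*√(8 - (10 - 1*0)*(8 + (10 - 1*0) - (10 - 1*0)²)) = -150912*√(-1/(8 + (10 + 0) - (10 + 0)²))*√(8 - (10 + 0)*(8 + (10 + 0) - (10 + 0)²)) = -150912*√(-1/(8 + 10 - 1*10²))*√(8 - 10*(8 + 10 - 1*10²)) = -150912*√(-1/(8 + 10 - 1*100))*√(8 - 10*(8 + 10 - 1*100)) = -150912*√(-1/(8 + 10 - 100))*√(8 - 10*(8 + 10 - 100)) = -150912*6*√23*√(-1/(-82)) = -150912*3*√1886/41 = -452736*√1886/41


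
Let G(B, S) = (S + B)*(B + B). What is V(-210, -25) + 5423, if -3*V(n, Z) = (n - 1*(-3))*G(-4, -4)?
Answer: 9839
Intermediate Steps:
G(B, S) = 2*B*(B + S) (G(B, S) = (B + S)*(2*B) = 2*B*(B + S))
V(n, Z) = -64 - 64*n/3 (V(n, Z) = -(n - 1*(-3))*2*(-4)*(-4 - 4)/3 = -(n + 3)*2*(-4)*(-8)/3 = -(3 + n)*64/3 = -(192 + 64*n)/3 = -64 - 64*n/3)
V(-210, -25) + 5423 = (-64 - 64/3*(-210)) + 5423 = (-64 + 4480) + 5423 = 4416 + 5423 = 9839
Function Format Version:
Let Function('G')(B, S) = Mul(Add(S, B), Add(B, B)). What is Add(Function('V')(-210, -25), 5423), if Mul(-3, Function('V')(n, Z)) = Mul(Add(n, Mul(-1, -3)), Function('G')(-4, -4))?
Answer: 9839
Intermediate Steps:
Function('G')(B, S) = Mul(2, B, Add(B, S)) (Function('G')(B, S) = Mul(Add(B, S), Mul(2, B)) = Mul(2, B, Add(B, S)))
Function('V')(n, Z) = Add(-64, Mul(Rational(-64, 3), n)) (Function('V')(n, Z) = Mul(Rational(-1, 3), Mul(Add(n, Mul(-1, -3)), Mul(2, -4, Add(-4, -4)))) = Mul(Rational(-1, 3), Mul(Add(n, 3), Mul(2, -4, -8))) = Mul(Rational(-1, 3), Mul(Add(3, n), 64)) = Mul(Rational(-1, 3), Add(192, Mul(64, n))) = Add(-64, Mul(Rational(-64, 3), n)))
Add(Function('V')(-210, -25), 5423) = Add(Add(-64, Mul(Rational(-64, 3), -210)), 5423) = Add(Add(-64, 4480), 5423) = Add(4416, 5423) = 9839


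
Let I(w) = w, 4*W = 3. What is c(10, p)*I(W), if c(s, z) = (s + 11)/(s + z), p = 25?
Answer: 9/20 ≈ 0.45000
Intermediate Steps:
W = ¾ (W = (¼)*3 = ¾ ≈ 0.75000)
c(s, z) = (11 + s)/(s + z)
c(10, p)*I(W) = ((11 + 10)/(10 + 25))*(¾) = (21/35)*(¾) = ((1/35)*21)*(¾) = (⅗)*(¾) = 9/20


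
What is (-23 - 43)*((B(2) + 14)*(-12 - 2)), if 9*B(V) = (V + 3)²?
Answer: 46508/3 ≈ 15503.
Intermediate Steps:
B(V) = (3 + V)²/9 (B(V) = (V + 3)²/9 = (3 + V)²/9)
(-23 - 43)*((B(2) + 14)*(-12 - 2)) = (-23 - 43)*(((3 + 2)²/9 + 14)*(-12 - 2)) = -66*((⅑)*5² + 14)*(-14) = -66*((⅑)*25 + 14)*(-14) = -66*(25/9 + 14)*(-14) = -3322*(-14)/3 = -66*(-2114/9) = 46508/3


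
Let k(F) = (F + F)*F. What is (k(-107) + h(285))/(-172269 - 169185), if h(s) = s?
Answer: -23183/341454 ≈ -0.067895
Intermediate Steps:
k(F) = 2*F**2 (k(F) = (2*F)*F = 2*F**2)
(k(-107) + h(285))/(-172269 - 169185) = (2*(-107)**2 + 285)/(-172269 - 169185) = (2*11449 + 285)/(-341454) = (22898 + 285)*(-1/341454) = 23183*(-1/341454) = -23183/341454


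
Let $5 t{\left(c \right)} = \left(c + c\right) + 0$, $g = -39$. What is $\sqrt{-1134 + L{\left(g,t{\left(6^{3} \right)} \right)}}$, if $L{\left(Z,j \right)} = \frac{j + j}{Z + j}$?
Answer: $\frac{33 i \sqrt{6478}}{79} \approx 33.621 i$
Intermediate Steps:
$t{\left(c \right)} = \frac{2 c}{5}$ ($t{\left(c \right)} = \frac{\left(c + c\right) + 0}{5} = \frac{2 c + 0}{5} = \frac{2 c}{5}$)
$L{\left(Z,j \right)} = \frac{2 j}{Z + j}$
$\sqrt{-1134 + L{\left(g,t{\left(6^{3} \right)} \right)}} = \sqrt{-1134 + \frac{2 \frac{2 \cdot 6^{3}}{5}}{-39 + \frac{2 \cdot 6^{3}}{5}}} = \sqrt{-1134 + \frac{2 \cdot \frac{2}{5} \cdot 216}{-39 + \frac{2}{5} \cdot 216}} = \sqrt{-1134 + 2 \cdot \frac{432}{5} \frac{1}{-39 + \frac{432}{5}}} = \sqrt{-1134 + 2 \cdot \frac{432}{5} \frac{1}{\frac{237}{5}}} = \sqrt{-1134 + 2 \cdot \frac{432}{5} \cdot \frac{5}{237}} = \sqrt{-1134 + \frac{288}{79}} = \sqrt{- \frac{89298}{79}} = \frac{33 i \sqrt{6478}}{79}$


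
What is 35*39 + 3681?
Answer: 5046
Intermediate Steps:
35*39 + 3681 = 1365 + 3681 = 5046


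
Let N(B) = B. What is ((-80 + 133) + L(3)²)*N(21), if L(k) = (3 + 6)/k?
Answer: 1302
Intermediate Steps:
L(k) = 9/k
((-80 + 133) + L(3)²)*N(21) = ((-80 + 133) + (9/3)²)*21 = (53 + (9*(⅓))²)*21 = (53 + 3²)*21 = (53 + 9)*21 = 62*21 = 1302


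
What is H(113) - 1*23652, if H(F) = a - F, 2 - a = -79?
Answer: -23684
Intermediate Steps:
a = 81 (a = 2 - 1*(-79) = 2 + 79 = 81)
H(F) = 81 - F
H(113) - 1*23652 = (81 - 1*113) - 1*23652 = (81 - 113) - 23652 = -32 - 23652 = -23684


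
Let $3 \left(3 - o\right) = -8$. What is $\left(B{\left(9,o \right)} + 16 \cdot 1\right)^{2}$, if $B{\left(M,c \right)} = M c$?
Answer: $4489$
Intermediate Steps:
$o = \frac{17}{3}$ ($o = 3 - - \frac{8}{3} = 3 + \frac{8}{3} = \frac{17}{3} \approx 5.6667$)
$\left(B{\left(9,o \right)} + 16 \cdot 1\right)^{2} = \left(9 \cdot \frac{17}{3} + 16 \cdot 1\right)^{2} = \left(51 + 16\right)^{2} = 67^{2} = 4489$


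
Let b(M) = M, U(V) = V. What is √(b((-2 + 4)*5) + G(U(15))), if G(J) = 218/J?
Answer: 4*√345/15 ≈ 4.9531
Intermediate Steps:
√(b((-2 + 4)*5) + G(U(15))) = √((-2 + 4)*5 + 218/15) = √(2*5 + 218*(1/15)) = √(10 + 218/15) = √(368/15) = 4*√345/15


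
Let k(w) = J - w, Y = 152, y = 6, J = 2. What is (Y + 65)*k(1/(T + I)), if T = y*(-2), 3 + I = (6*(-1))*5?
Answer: 19747/45 ≈ 438.82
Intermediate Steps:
I = -33 (I = -3 + (6*(-1))*5 = -3 - 6*5 = -3 - 30 = -33)
T = -12 (T = 6*(-2) = -12)
k(w) = 2 - w
(Y + 65)*k(1/(T + I)) = (152 + 65)*(2 - 1/(-12 - 33)) = 217*(2 - 1/(-45)) = 217*(2 - 1*(-1/45)) = 217*(2 + 1/45) = 217*(91/45) = 19747/45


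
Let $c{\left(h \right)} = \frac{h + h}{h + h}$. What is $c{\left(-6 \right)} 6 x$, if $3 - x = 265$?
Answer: $-1572$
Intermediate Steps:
$x = -262$ ($x = 3 - 265 = -262$)
$c{\left(h \right)} = 1$ ($c{\left(h \right)} = \frac{2 h}{2 h} = 2 h \frac{1}{2 h} = 1$)
$c{\left(-6 \right)} 6 x = 1 \cdot 6 \left(-262\right) = 6 \left(-262\right) = -1572$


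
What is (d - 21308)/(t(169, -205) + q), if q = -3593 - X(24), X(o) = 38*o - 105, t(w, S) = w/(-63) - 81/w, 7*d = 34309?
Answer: 174682287/46880464 ≈ 3.7261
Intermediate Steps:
d = 34309/7 (d = (1/7)*34309 = 34309/7 ≈ 4901.3)
t(w, S) = -81/w - w/63 (t(w, S) = w*(-1/63) - 81/w = -w/63 - 81/w = -81/w - w/63)
X(o) = -105 + 38*o
q = -4400 (q = -3593 - (-105 + 38*24) = -3593 - (-105 + 912) = -3593 - 1*807 = -3593 - 807 = -4400)
(d - 21308)/(t(169, -205) + q) = (34309/7 - 21308)/((-81/169 - 1/63*169) - 4400) = -114847/(7*((-81*1/169 - 169/63) - 4400)) = -114847/(7*((-81/169 - 169/63) - 4400)) = -114847/(7*(-33664/10647 - 4400)) = -114847/(7*(-46880464/10647)) = -114847/7*(-10647/46880464) = 174682287/46880464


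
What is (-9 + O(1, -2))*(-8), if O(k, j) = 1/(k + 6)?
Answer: 496/7 ≈ 70.857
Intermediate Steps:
O(k, j) = 1/(6 + k)
(-9 + O(1, -2))*(-8) = (-9 + 1/(6 + 1))*(-8) = (-9 + 1/7)*(-8) = -62/7*(-8) = 496/7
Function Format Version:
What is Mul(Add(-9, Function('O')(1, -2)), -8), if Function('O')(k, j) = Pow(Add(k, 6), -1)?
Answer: Rational(496, 7) ≈ 70.857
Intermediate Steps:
Function('O')(k, j) = Pow(Add(6, k), -1)
Mul(Add(-9, Function('O')(1, -2)), -8) = Mul(Add(-9, Pow(Add(6, 1), -1)), -8) = Mul(Add(-9, Pow(7, -1)), -8) = Mul(Add(-9, Rational(1, 7)), -8) = Mul(Rational(-62, 7), -8) = Rational(496, 7)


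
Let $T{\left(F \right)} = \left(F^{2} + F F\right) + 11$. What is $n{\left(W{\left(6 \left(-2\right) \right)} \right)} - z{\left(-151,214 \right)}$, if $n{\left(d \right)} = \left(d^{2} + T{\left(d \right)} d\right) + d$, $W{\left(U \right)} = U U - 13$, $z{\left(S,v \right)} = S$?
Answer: $4515066$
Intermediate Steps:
$T{\left(F \right)} = 11 + 2 F^{2}$ ($T{\left(F \right)} = \left(F^{2} + F^{2}\right) + 11 = 2 F^{2} + 11 = 11 + 2 F^{2}$)
$W{\left(U \right)} = -13 + U^{2}$ ($W{\left(U \right)} = U^{2} - 13 = -13 + U^{2}$)
$n{\left(d \right)} = d + d^{2} + d \left(11 + 2 d^{2}\right)$ ($n{\left(d \right)} = \left(d^{2} + \left(11 + 2 d^{2}\right) d\right) + d = \left(d^{2} + d \left(11 + 2 d^{2}\right)\right) + d = d + d^{2} + d \left(11 + 2 d^{2}\right)$)
$n{\left(W{\left(6 \left(-2\right) \right)} \right)} - z{\left(-151,214 \right)} = \left(-13 + \left(6 \left(-2\right)\right)^{2}\right) \left(12 - \left(13 - \left(6 \left(-2\right)\right)^{2}\right) + 2 \left(-13 + \left(6 \left(-2\right)\right)^{2}\right)^{2}\right) - -151 = \left(-13 + \left(-12\right)^{2}\right) \left(12 - \left(13 - \left(-12\right)^{2}\right) + 2 \left(-13 + \left(-12\right)^{2}\right)^{2}\right) + 151 = \left(-13 + 144\right) \left(12 + \left(-13 + 144\right) + 2 \left(-13 + 144\right)^{2}\right) + 151 = 131 \left(12 + 131 + 2 \cdot 131^{2}\right) + 151 = 131 \left(12 + 131 + 2 \cdot 17161\right) + 151 = 131 \left(12 + 131 + 34322\right) + 151 = 131 \cdot 34465 + 151 = 4514915 + 151 = 4515066$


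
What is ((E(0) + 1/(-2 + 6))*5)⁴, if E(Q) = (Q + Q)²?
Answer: 625/256 ≈ 2.4414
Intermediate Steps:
E(Q) = 4*Q² (E(Q) = (2*Q)² = 4*Q²)
((E(0) + 1/(-2 + 6))*5)⁴ = ((4*0² + 1/(-2 + 6))*5)⁴ = ((4*0 + 1/4)*5)⁴ = ((0 + ¼)*5)⁴ = ((¼)*5)⁴ = (5/4)⁴ = 625/256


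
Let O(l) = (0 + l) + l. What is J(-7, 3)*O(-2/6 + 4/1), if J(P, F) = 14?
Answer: 308/3 ≈ 102.67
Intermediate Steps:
O(l) = 2*l (O(l) = l + l = 2*l)
J(-7, 3)*O(-2/6 + 4/1) = 14*(2*(-2/6 + 4/1)) = 14*(2*(-2*1/6 + 4*1)) = 14*(2*(-1/3 + 4)) = 14*(2*(11/3)) = 14*(22/3) = 308/3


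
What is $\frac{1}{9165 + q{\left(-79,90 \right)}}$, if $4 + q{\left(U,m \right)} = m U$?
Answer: $\frac{1}{2051} \approx 0.00048757$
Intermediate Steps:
$q{\left(U,m \right)} = -4 + U m$ ($q{\left(U,m \right)} = -4 + m U = -4 + U m$)
$\frac{1}{9165 + q{\left(-79,90 \right)}} = \frac{1}{9165 - 7114} = \frac{1}{2051}$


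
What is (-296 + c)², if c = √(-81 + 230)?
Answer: (296 - √149)² ≈ 80539.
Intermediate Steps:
c = √149 ≈ 12.207
(-296 + c)² = (-296 + √149)²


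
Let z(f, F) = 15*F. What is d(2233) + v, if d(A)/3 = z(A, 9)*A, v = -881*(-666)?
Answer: 1491111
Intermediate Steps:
v = 586746
d(A) = 405*A (d(A) = 3*((15*9)*A) = 3*(135*A) = 405*A)
d(2233) + v = 405*2233 + 586746 = 904365 + 586746 = 1491111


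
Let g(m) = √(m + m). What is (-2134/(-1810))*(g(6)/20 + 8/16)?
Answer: 1067/1810 + 1067*√3/9050 ≈ 0.79371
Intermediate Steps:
g(m) = √2*√m (g(m) = √(2*m) = √2*√m)
(-2134/(-1810))*(g(6)/20 + 8/16) = (-2134/(-1810))*((√2*√6)/20 + 8/16) = (-2134*(-1/1810))*((2*√3)*(1/20) + 8*(1/16)) = 1067*(√3/10 + ½)/905 = 1067*(½ + √3/10)/905 = 1067/1810 + 1067*√3/9050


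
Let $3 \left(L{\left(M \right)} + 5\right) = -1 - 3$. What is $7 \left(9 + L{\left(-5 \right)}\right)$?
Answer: $\frac{56}{3} \approx 18.667$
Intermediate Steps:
$L{\left(M \right)} = - \frac{19}{3}$ ($L{\left(M \right)} = -5 + \frac{-1 - 3}{3} = -5 + \frac{1}{3} \left(-4\right) = -5 - \frac{4}{3} = - \frac{19}{3}$)
$7 \left(9 + L{\left(-5 \right)}\right) = 7 \left(9 - \frac{19}{3}\right) = 7 \cdot \frac{8}{3} = \frac{56}{3}$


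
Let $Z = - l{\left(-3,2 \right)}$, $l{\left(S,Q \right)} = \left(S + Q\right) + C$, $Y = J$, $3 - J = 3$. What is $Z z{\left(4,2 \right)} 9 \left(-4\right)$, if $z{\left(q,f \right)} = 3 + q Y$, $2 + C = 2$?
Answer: $-108$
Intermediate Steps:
$J = 0$ ($J = 3 - 3 = 0$)
$Y = 0$
$C = 0$ ($C = -2 + 2 = 0$)
$l{\left(S,Q \right)} = Q + S$ ($l{\left(S,Q \right)} = \left(S + Q\right) + 0 = \left(Q + S\right) + 0 = Q + S$)
$z{\left(q,f \right)} = 3$ ($z{\left(q,f \right)} = 3 + q 0 = 3 + 0 = 3$)
$Z = 1$ ($Z = - (2 - 3) = \left(-1\right) \left(-1\right) = 1$)
$Z z{\left(4,2 \right)} 9 \left(-4\right) = 1 \cdot 3 \cdot 9 \left(-4\right) = 3 \left(-36\right) = -108$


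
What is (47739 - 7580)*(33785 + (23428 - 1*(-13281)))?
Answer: 2830968546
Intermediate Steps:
(47739 - 7580)*(33785 + (23428 - 1*(-13281))) = 40159*(33785 + (23428 + 13281)) = 40159*(33785 + 36709) = 40159*70494 = 2830968546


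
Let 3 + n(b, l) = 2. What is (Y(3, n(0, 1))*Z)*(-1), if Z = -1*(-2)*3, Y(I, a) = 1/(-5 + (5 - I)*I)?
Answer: -6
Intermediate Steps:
n(b, l) = -1 (n(b, l) = -3 + 2 = -1)
Y(I, a) = 1/(-5 + I*(5 - I))
Z = 6 (Z = 2*3 = 6)
(Y(3, n(0, 1))*Z)*(-1) = (-1/(5 + 3**2 - 5*3)*6)*(-1) = (-1/(5 + 9 - 15)*6)*(-1) = (-1/(-1)*6)*(-1) = (-1*(-1)*6)*(-1) = (1*6)*(-1) = 6*(-1) = -6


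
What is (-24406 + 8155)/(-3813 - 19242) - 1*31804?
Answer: -244408323/7685 ≈ -31803.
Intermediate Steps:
(-24406 + 8155)/(-3813 - 19242) - 1*31804 = -16251/(-23055) - 31804 = -16251*(-1/23055) - 31804 = 5417/7685 - 31804 = -244408323/7685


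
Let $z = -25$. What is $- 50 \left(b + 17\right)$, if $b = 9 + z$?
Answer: $-50$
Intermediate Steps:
$b = -16$ ($b = 9 - 25 = -16$)
$- 50 \left(b + 17\right) = - 50 \left(-16 + 17\right) = \left(-50\right) 1 = -50$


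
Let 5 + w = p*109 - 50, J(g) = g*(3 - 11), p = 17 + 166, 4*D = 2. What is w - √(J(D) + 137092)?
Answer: 19892 - 24*√238 ≈ 19522.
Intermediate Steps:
D = ½ (D = (¼)*2 = ½ ≈ 0.50000)
p = 183
J(g) = -8*g (J(g) = g*(-8) = -8*g)
w = 19892 (w = -5 + (183*109 - 50) = -5 + (19947 - 50) = -5 + 19897 = 19892)
w - √(J(D) + 137092) = 19892 - √(-8*½ + 137092) = 19892 - √(-4 + 137092) = 19892 - √137088 = 19892 - 24*√238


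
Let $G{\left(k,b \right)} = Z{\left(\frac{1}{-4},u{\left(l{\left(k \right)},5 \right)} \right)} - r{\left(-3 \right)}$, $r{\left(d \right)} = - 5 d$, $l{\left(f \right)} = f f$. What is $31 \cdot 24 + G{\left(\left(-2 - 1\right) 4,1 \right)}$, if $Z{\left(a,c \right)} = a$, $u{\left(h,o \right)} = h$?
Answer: $\frac{2915}{4} \approx 728.75$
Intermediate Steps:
$l{\left(f \right)} = f^{2}$
$G{\left(k,b \right)} = - \frac{61}{4}$ ($G{\left(k,b \right)} = \frac{1}{-4} - \left(-5\right) \left(-3\right) = - \frac{1}{4} - 15 = - \frac{61}{4}$)
$31 \cdot 24 + G{\left(\left(-2 - 1\right) 4,1 \right)} = 31 \cdot 24 - \frac{61}{4} = 744 - \frac{61}{4} = \frac{2915}{4}$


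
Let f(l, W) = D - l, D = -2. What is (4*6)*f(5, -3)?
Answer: -168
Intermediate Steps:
f(l, W) = -2 - l
(4*6)*f(5, -3) = (4*6)*(-2 - 1*5) = 24*(-2 - 5) = 24*(-7) = -168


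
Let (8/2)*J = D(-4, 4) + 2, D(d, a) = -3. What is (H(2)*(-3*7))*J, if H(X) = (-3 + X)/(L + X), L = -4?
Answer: 21/8 ≈ 2.6250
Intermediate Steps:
H(X) = (-3 + X)/(-4 + X)
J = -¼ (J = (-3 + 2)/4 = (¼)*(-1) = -¼ ≈ -0.25000)
(H(2)*(-3*7))*J = (((-3 + 2)/(-4 + 2))*(-3*7))*(-¼) = ((-1/(-2))*(-21))*(-¼) = (-½*(-1)*(-21))*(-¼) = ((½)*(-21))*(-¼) = -21/2*(-¼) = 21/8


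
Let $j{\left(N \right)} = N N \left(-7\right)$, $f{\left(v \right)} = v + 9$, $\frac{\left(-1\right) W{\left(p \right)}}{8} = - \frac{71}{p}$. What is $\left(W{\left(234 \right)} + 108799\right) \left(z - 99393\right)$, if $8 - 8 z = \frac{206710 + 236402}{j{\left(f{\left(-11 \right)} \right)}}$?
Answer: $- \frac{34721546982229}{3276} \approx -1.0599 \cdot 10^{10}$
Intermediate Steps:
$W{\left(p \right)} = \frac{568}{p}$ ($W{\left(p \right)} = - 8 \left(- \frac{71}{p}\right) = \frac{568}{p}$)
$f{\left(v \right)} = 9 + v$
$j{\left(N \right)} = - 7 N^{2}$ ($j{\left(N \right)} = N^{2} \left(-7\right) = - 7 N^{2}$)
$z = \frac{55417}{28}$ ($z = 1 - \frac{\left(206710 + 236402\right) \frac{1}{\left(-7\right) \left(9 - 11\right)^{2}}}{8} = 1 - \frac{443112 \frac{1}{\left(-7\right) \left(-2\right)^{2}}}{8} = 1 - \frac{443112 \frac{1}{\left(-7\right) 4}}{8} = 1 - \frac{443112 \frac{1}{-28}}{8} = 1 - \frac{443112 \left(- \frac{1}{28}\right)}{8} = 1 - - \frac{55389}{28} = 1 + \frac{55389}{28} = \frac{55417}{28} \approx 1979.2$)
$\left(W{\left(234 \right)} + 108799\right) \left(z - 99393\right) = \left(\frac{568}{234} + 108799\right) \left(\frac{55417}{28} - 99393\right) = \left(568 \cdot \frac{1}{234} + 108799\right) \left(- \frac{2727587}{28}\right) = \left(\frac{284}{117} + 108799\right) \left(- \frac{2727587}{28}\right) = \frac{12729767}{117} \left(- \frac{2727587}{28}\right) = - \frac{34721546982229}{3276}$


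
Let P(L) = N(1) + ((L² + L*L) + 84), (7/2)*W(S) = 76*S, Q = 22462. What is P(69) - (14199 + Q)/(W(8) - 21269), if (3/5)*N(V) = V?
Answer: 4256975822/443001 ≈ 9609.4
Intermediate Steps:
W(S) = 152*S/7 (W(S) = 2*(76*S)/7 = 152*S/7)
N(V) = 5*V/3
P(L) = 257/3 + 2*L² (P(L) = (5/3)*1 + ((L² + L*L) + 84) = 5/3 + ((L² + L²) + 84) = 5/3 + (2*L² + 84) = 5/3 + (84 + 2*L²) = 257/3 + 2*L²)
P(69) - (14199 + Q)/(W(8) - 21269) = (257/3 + 2*69²) - (14199 + 22462)/((152/7)*8 - 21269) = (257/3 + 2*4761) - 36661/(1216/7 - 21269) = (257/3 + 9522) - 36661/(-147667/7) = 28823/3 - 36661*(-7)/147667 = 28823/3 - 1*(-256627/147667) = 28823/3 + 256627/147667 = 4256975822/443001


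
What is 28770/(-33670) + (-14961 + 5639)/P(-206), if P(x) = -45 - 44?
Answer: 4447303/42809 ≈ 103.89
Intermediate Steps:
P(x) = -89
28770/(-33670) + (-14961 + 5639)/P(-206) = 28770/(-33670) + (-14961 + 5639)/(-89) = 28770*(-1/33670) - 9322*(-1/89) = -411/481 + 9322/89 = 4447303/42809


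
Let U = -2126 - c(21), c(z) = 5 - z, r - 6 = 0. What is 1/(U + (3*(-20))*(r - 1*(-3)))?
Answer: -1/2650 ≈ -0.00037736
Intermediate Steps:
r = 6 (r = 6 + 0 = 6)
U = -2110 (U = -2126 - (5 - 1*21) = -2126 - (5 - 21) = -2126 - 1*(-16) = -2126 + 16 = -2110)
1/(U + (3*(-20))*(r - 1*(-3))) = 1/(-2110 + (3*(-20))*(6 - 1*(-3))) = 1/(-2110 - 60*(6 + 3)) = 1/(-2110 - 60*9) = 1/(-2110 - 540) = 1/(-2650) = -1/2650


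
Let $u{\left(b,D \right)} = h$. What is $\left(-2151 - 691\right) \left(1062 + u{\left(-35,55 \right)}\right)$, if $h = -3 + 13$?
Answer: $-3046624$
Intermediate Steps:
$h = 10$
$u{\left(b,D \right)} = 10$
$\left(-2151 - 691\right) \left(1062 + u{\left(-35,55 \right)}\right) = \left(-2151 - 691\right) \left(1062 + 10\right) = \left(-2151 + \left(-1678 + 987\right)\right) 1072 = \left(-2151 - 691\right) 1072 = \left(-2842\right) 1072 = -3046624$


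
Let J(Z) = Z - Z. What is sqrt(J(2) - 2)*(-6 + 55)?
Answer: 49*I*sqrt(2) ≈ 69.297*I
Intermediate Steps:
J(Z) = 0
sqrt(J(2) - 2)*(-6 + 55) = sqrt(0 - 2)*(-6 + 55) = sqrt(-2)*49 = (I*sqrt(2))*49 = 49*I*sqrt(2)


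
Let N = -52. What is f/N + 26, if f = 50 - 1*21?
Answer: 1323/52 ≈ 25.442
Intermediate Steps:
f = 29 (f = 50 - 21 = 29)
f/N + 26 = 29/(-52) + 26 = 29*(-1/52) + 26 = -29/52 + 26 = 1323/52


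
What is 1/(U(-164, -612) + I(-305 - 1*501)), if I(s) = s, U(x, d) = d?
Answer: -1/1418 ≈ -0.00070522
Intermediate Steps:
1/(U(-164, -612) + I(-305 - 1*501)) = 1/(-612 + (-305 - 1*501)) = 1/(-612 + (-305 - 501)) = 1/(-612 - 806) = 1/(-1418) = -1/1418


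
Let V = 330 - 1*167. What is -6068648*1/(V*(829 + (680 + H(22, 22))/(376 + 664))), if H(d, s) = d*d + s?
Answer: -3155696960/70362699 ≈ -44.849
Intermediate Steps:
H(d, s) = s + d**2 (H(d, s) = d**2 + s = s + d**2)
V = 163 (V = 330 - 167 = 163)
-6068648*1/(V*(829 + (680 + H(22, 22))/(376 + 664))) = -6068648*1/(163*(829 + (680 + (22 + 22**2))/(376 + 664))) = -6068648*1/(163*(829 + (680 + (22 + 484))/1040)) = -6068648*1/(163*(829 + (680 + 506)*(1/1040))) = -6068648*1/(163*(829 + 1186*(1/1040))) = -6068648*1/(163*(829 + 593/520)) = -6068648/(163*(431673/520)) = -6068648/70362699/520 = -6068648*520/70362699 = -3155696960/70362699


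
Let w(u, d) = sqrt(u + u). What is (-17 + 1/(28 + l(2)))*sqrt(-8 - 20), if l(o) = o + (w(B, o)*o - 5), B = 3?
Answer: -20384*I*sqrt(7)/601 - 4*I*sqrt(42)/601 ≈ -89.779*I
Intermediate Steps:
w(u, d) = sqrt(2)*sqrt(u) (w(u, d) = sqrt(2*u) = sqrt(2)*sqrt(u))
l(o) = -5 + o + o*sqrt(6) (l(o) = o + ((sqrt(2)*sqrt(3))*o - 5) = o + (sqrt(6)*o - 5) = o + (o*sqrt(6) - 5) = o + (-5 + o*sqrt(6)) = -5 + o + o*sqrt(6))
(-17 + 1/(28 + l(2)))*sqrt(-8 - 20) = (-17 + 1/(28 + (-5 + 2 + 2*sqrt(6))))*sqrt(-8 - 20) = (-17 + 1/(28 + (-3 + 2*sqrt(6))))*sqrt(-28) = (-17 + 1/(25 + 2*sqrt(6)))*(2*I*sqrt(7)) = 2*I*sqrt(7)*(-17 + 1/(25 + 2*sqrt(6)))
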